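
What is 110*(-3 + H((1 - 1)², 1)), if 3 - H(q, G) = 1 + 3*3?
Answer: -1100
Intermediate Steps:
H(q, G) = -7 (H(q, G) = 3 - (1 + 3*3) = 3 - (1 + 9) = 3 - 1*10 = 3 - 10 = -7)
110*(-3 + H((1 - 1)², 1)) = 110*(-3 - 7) = 110*(-10) = -1100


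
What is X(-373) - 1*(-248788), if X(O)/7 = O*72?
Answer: 60796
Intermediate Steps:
X(O) = 504*O (X(O) = 7*(O*72) = 7*(72*O) = 504*O)
X(-373) - 1*(-248788) = 504*(-373) - 1*(-248788) = -187992 + 248788 = 60796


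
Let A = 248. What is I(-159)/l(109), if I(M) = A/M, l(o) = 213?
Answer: -248/33867 ≈ -0.0073228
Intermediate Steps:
I(M) = 248/M
I(-159)/l(109) = (248/(-159))/213 = (248*(-1/159))*(1/213) = -248/159*1/213 = -248/33867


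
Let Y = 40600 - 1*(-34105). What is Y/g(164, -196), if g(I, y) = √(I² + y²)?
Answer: 74705*√4082/16328 ≈ 292.32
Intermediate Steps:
Y = 74705 (Y = 40600 + 34105 = 74705)
Y/g(164, -196) = 74705/(√(164² + (-196)²)) = 74705/(√(26896 + 38416)) = 74705/(√65312) = 74705/((4*√4082)) = 74705*(√4082/16328) = 74705*√4082/16328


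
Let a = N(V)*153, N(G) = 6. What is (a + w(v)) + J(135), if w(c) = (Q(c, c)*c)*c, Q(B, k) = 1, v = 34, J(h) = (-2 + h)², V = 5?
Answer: 19763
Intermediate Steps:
a = 918 (a = 6*153 = 918)
w(c) = c² (w(c) = (1*c)*c = c*c = c²)
(a + w(v)) + J(135) = (918 + 34²) + (-2 + 135)² = (918 + 1156) + 133² = 2074 + 17689 = 19763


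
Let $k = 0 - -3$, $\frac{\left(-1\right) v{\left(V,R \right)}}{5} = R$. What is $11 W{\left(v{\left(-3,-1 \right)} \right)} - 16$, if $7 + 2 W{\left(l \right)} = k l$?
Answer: $28$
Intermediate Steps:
$v{\left(V,R \right)} = - 5 R$
$k = 3$ ($k = 0 + 3 = 3$)
$W{\left(l \right)} = - \frac{7}{2} + \frac{3 l}{2}$
$11 W{\left(v{\left(-3,-1 \right)} \right)} - 16 = 11 \left(- \frac{7}{2} + \frac{3 \left(\left(-5\right) \left(-1\right)\right)}{2}\right) - 16 = 11 \left(- \frac{7}{2} + \frac{3}{2} \cdot 5\right) - 16 = 11 \left(- \frac{7}{2} + \frac{15}{2}\right) - 16 = 11 \cdot 4 - 16 = 44 - 16 = 28$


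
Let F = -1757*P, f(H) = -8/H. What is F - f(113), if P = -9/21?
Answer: 85097/113 ≈ 753.07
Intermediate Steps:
P = -3/7 (P = -9*1/21 = -3/7 ≈ -0.42857)
F = 753 (F = -1757*(-3/7) = 753)
F - f(113) = 753 - (-8)/113 = 753 - 1*(-8/113) = 753 + 8/113 = 85097/113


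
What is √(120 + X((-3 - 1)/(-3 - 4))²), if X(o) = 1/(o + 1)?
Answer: √14569/11 ≈ 10.973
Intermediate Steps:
X(o) = 1/(1 + o)
√(120 + X((-3 - 1)/(-3 - 4))²) = √(120 + (1/(1 + (-3 - 1)/(-3 - 4)))²) = √(120 + (1/(1 - 4/(-7)))²) = √(120 + (1/(1 - 4*(-⅐)))²) = √(120 + (1/(1 + 4/7))²) = √(120 + (1/(11/7))²) = √(120 + (7/11)²) = √(120 + 49/121) = √(14569/121) = √14569/11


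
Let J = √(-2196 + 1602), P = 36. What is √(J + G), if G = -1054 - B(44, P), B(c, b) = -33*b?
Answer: √(134 + 3*I*√66) ≈ 11.623 + 1.0484*I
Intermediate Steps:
J = 3*I*√66 (J = √(-594) = 3*I*√66 ≈ 24.372*I)
G = 134 (G = -1054 - (-33)*36 = -1054 - 1*(-1188) = -1054 + 1188 = 134)
√(J + G) = √(3*I*√66 + 134) = √(134 + 3*I*√66)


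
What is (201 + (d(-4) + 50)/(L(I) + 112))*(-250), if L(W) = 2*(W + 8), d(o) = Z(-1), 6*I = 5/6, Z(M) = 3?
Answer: -116265750/2309 ≈ -50353.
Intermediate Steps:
I = 5/36 (I = (5/6)/6 = (5*(⅙))/6 = (⅙)*(⅚) = 5/36 ≈ 0.13889)
d(o) = 3
L(W) = 16 + 2*W (L(W) = 2*(8 + W) = 16 + 2*W)
(201 + (d(-4) + 50)/(L(I) + 112))*(-250) = (201 + (3 + 50)/((16 + 2*(5/36)) + 112))*(-250) = (201 + 53/((16 + 5/18) + 112))*(-250) = (201 + 53/(293/18 + 112))*(-250) = (201 + 53/(2309/18))*(-250) = (201 + 53*(18/2309))*(-250) = (201 + 954/2309)*(-250) = (465063/2309)*(-250) = -116265750/2309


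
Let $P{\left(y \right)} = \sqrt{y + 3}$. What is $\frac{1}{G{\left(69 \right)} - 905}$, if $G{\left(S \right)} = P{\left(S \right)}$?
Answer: $- \frac{905}{818953} - \frac{6 \sqrt{2}}{818953} \approx -0.0011154$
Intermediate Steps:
$P{\left(y \right)} = \sqrt{3 + y}$
$G{\left(S \right)} = \sqrt{3 + S}$
$\frac{1}{G{\left(69 \right)} - 905} = \frac{1}{\sqrt{3 + 69} - 905} = \frac{1}{\sqrt{72} - 905} = \frac{1}{6 \sqrt{2} - 905} = \frac{1}{-905 + 6 \sqrt{2}}$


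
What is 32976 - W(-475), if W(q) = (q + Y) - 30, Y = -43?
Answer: 33524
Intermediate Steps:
W(q) = -73 + q (W(q) = (q - 43) - 30 = (-43 + q) - 30 = -73 + q)
32976 - W(-475) = 32976 - (-73 - 475) = 32976 - 1*(-548) = 32976 + 548 = 33524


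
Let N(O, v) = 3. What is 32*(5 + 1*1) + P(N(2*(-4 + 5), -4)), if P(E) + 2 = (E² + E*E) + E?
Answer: 211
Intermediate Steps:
P(E) = -2 + E + 2*E² (P(E) = -2 + ((E² + E*E) + E) = -2 + ((E² + E²) + E) = -2 + (2*E² + E) = -2 + (E + 2*E²) = -2 + E + 2*E²)
32*(5 + 1*1) + P(N(2*(-4 + 5), -4)) = 32*(5 + 1*1) + (-2 + 3 + 2*3²) = 32*(5 + 1) + (-2 + 3 + 2*9) = 32*6 + (-2 + 3 + 18) = 192 + 19 = 211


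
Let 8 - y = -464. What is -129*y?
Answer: -60888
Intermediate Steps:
y = 472 (y = 8 - 1*(-464) = 8 + 464 = 472)
-129*y = -129*472 = -60888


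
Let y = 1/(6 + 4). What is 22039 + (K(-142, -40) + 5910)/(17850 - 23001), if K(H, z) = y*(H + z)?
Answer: 567584986/25755 ≈ 22038.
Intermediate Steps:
y = ⅒ (y = 1/10 = ⅒ ≈ 0.10000)
K(H, z) = H/10 + z/10 (K(H, z) = (H + z)/10 = H/10 + z/10)
22039 + (K(-142, -40) + 5910)/(17850 - 23001) = 22039 + (((⅒)*(-142) + (⅒)*(-40)) + 5910)/(17850 - 23001) = 22039 + ((-71/5 - 4) + 5910)/(-5151) = 22039 + (-91/5 + 5910)*(-1/5151) = 22039 + (29459/5)*(-1/5151) = 22039 - 29459/25755 = 567584986/25755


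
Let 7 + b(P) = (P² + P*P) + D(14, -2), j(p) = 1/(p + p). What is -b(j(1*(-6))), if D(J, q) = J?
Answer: -505/72 ≈ -7.0139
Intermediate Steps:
j(p) = 1/(2*p)
b(P) = 7 + 2*P² (b(P) = -7 + ((P² + P*P) + 14) = -7 + ((P² + P²) + 14) = -7 + (2*P² + 14) = -7 + (14 + 2*P²) = 7 + 2*P²)
-b(j(1*(-6))) = -(7 + 2*(1/(2*((1*(-6)))))²) = -(7 + 2*((½)/(-6))²) = -(7 + 2*((½)*(-⅙))²) = -(7 + 2*(-1/12)²) = -(7 + 2*(1/144)) = -(7 + 1/72) = -1*505/72 = -505/72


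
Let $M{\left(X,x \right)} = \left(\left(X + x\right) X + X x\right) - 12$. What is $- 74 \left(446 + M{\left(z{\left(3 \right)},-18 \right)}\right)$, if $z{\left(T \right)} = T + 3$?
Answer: $-18796$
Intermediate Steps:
$z{\left(T \right)} = 3 + T$
$M{\left(X,x \right)} = -12 + X x + X \left(X + x\right)$ ($M{\left(X,x \right)} = \left(X \left(X + x\right) + X x\right) - 12 = \left(X x + X \left(X + x\right)\right) - 12 = -12 + X x + X \left(X + x\right)$)
$- 74 \left(446 + M{\left(z{\left(3 \right)},-18 \right)}\right) = - 74 \left(446 + \left(-12 + \left(3 + 3\right)^{2} + 2 \left(3 + 3\right) \left(-18\right)\right)\right) = - 74 \left(446 + \left(-12 + 6^{2} + 2 \cdot 6 \left(-18\right)\right)\right) = - 74 \left(446 - 192\right) = \left(-74\right) 254 = -18796$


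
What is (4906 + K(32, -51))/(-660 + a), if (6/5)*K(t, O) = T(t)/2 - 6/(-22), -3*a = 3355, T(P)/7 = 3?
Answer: -648777/234740 ≈ -2.7638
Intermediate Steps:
T(P) = 21 (T(P) = 7*3 = 21)
a = -3355/3 (a = -⅓*3355 = -3355/3 ≈ -1118.3)
K(t, O) = 395/44 (K(t, O) = 5*(21/2 - 6/(-22))/6 = 5*(21*(½) - 6*(-1/22))/6 = 5*(21/2 + 3/11)/6 = (⅚)*(237/22) = 395/44)
(4906 + K(32, -51))/(-660 + a) = (4906 + 395/44)/(-660 - 3355/3) = 216259/(44*(-5335/3)) = (216259/44)*(-3/5335) = -648777/234740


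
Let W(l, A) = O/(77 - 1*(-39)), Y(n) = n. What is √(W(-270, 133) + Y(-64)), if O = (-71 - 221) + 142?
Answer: I*√219646/58 ≈ 8.0804*I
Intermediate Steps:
O = -150 (O = -292 + 142 = -150)
W(l, A) = -75/58 (W(l, A) = -150/(77 - 1*(-39)) = -150/(77 + 39) = -150/116 = -150*1/116 = -75/58)
√(W(-270, 133) + Y(-64)) = √(-75/58 - 64) = √(-3787/58) = I*√219646/58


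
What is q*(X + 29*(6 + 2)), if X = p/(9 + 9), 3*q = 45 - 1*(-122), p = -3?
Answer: 232297/18 ≈ 12905.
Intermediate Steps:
q = 167/3 (q = (45 - 1*(-122))/3 = (45 + 122)/3 = (1/3)*167 = 167/3 ≈ 55.667)
X = -1/6 (X = -3/(9 + 9) = -3/18 = -3*1/18 = -1/6 ≈ -0.16667)
q*(X + 29*(6 + 2)) = 167*(-1/6 + 29*(6 + 2))/3 = 167*(-1/6 + 29*8)/3 = 167*(-1/6 + 232)/3 = (167/3)*(1391/6) = 232297/18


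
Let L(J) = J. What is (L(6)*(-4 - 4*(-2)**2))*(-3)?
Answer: 360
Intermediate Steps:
(L(6)*(-4 - 4*(-2)**2))*(-3) = (6*(-4 - 4*(-2)**2))*(-3) = (6*(-4 - 4*4))*(-3) = (6*(-4 - 16))*(-3) = (6*(-20))*(-3) = -120*(-3) = 360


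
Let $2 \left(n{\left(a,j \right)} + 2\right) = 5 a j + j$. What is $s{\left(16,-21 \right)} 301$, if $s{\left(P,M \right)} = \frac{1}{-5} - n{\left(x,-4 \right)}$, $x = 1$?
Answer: $\frac{20769}{5} \approx 4153.8$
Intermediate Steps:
$n{\left(a,j \right)} = -2 + \frac{j}{2} + \frac{5 a j}{2}$ ($n{\left(a,j \right)} = -2 + \frac{5 a j + j}{2} = -2 + \frac{j + 5 a j}{2} = -2 + \left(\frac{j}{2} + \frac{5 a j}{2}\right) = -2 + \frac{j}{2} + \frac{5 a j}{2}$)
$s{\left(P,M \right)} = \frac{69}{5}$ ($s{\left(P,M \right)} = \frac{1}{-5} - \left(-2 + \frac{1}{2} \left(-4\right) + \frac{5}{2} \cdot 1 \left(-4\right)\right) = - \frac{1}{5} - \left(-2 - 2 - 10\right) = - \frac{1}{5} - -14 = - \frac{1}{5} + 14 = \frac{69}{5}$)
$s{\left(16,-21 \right)} 301 = \frac{69}{5} \cdot 301 = \frac{20769}{5}$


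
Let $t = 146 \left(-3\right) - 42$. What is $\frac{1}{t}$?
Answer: $- \frac{1}{480} \approx -0.0020833$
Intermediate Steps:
$t = -480$ ($t = -438 - 42 = -480$)
$\frac{1}{t} = \frac{1}{-480} = - \frac{1}{480}$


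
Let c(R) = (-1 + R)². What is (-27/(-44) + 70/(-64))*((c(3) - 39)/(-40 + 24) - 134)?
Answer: 356421/5632 ≈ 63.285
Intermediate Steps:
(-27/(-44) + 70/(-64))*((c(3) - 39)/(-40 + 24) - 134) = (-27/(-44) + 70/(-64))*(((-1 + 3)² - 39)/(-40 + 24) - 134) = (-27*(-1/44) + 70*(-1/64))*((2² - 39)/(-16) - 134) = (27/44 - 35/32)*((4 - 39)*(-1/16) - 134) = -169*(-35*(-1/16) - 134)/352 = -169*(35/16 - 134)/352 = -169/352*(-2109/16) = 356421/5632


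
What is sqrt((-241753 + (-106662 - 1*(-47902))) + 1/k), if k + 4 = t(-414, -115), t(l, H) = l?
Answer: I*sqrt(52506833830)/418 ≈ 548.19*I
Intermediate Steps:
k = -418 (k = -4 - 414 = -418)
sqrt((-241753 + (-106662 - 1*(-47902))) + 1/k) = sqrt((-241753 + (-106662 - 1*(-47902))) + 1/(-418)) = sqrt((-241753 + (-106662 + 47902)) - 1/418) = sqrt((-241753 - 58760) - 1/418) = sqrt(-300513 - 1/418) = sqrt(-125614435/418) = I*sqrt(52506833830)/418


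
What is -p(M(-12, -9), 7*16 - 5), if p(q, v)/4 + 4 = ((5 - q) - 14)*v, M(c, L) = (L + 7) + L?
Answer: -840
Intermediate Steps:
M(c, L) = 7 + 2*L (M(c, L) = (7 + L) + L = 7 + 2*L)
p(q, v) = -16 + 4*v*(-9 - q) (p(q, v) = -16 + 4*(((5 - q) - 14)*v) = -16 + 4*((-9 - q)*v) = -16 + 4*(v*(-9 - q)) = -16 + 4*v*(-9 - q))
-p(M(-12, -9), 7*16 - 5) = -(-16 - 36*(7*16 - 5) - 4*(7 + 2*(-9))*(7*16 - 5)) = -(-16 - 36*(112 - 5) - 4*(7 - 18)*(112 - 5)) = -(-16 - 36*107 - 4*(-11)*107) = -(-16 - 3852 + 4708) = -1*840 = -840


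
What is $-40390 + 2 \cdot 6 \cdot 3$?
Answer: $-40354$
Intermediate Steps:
$-40390 + 2 \cdot 6 \cdot 3 = -40390 + 12 \cdot 3 = -40390 + 36 = -40354$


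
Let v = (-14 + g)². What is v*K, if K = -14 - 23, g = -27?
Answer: -62197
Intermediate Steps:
v = 1681 (v = (-14 - 27)² = (-41)² = 1681)
K = -37
v*K = 1681*(-37) = -62197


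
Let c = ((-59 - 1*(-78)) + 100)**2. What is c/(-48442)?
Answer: -14161/48442 ≈ -0.29233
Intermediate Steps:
c = 14161 (c = ((-59 + 78) + 100)**2 = (19 + 100)**2 = 119**2 = 14161)
c/(-48442) = 14161/(-48442) = 14161*(-1/48442) = -14161/48442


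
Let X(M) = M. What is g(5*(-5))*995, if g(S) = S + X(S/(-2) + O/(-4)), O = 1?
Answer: -50745/4 ≈ -12686.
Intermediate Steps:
g(S) = -¼ + S/2 (g(S) = S + (S/(-2) + 1/(-4)) = S + (S*(-½) + 1*(-¼)) = S + (-S/2 - ¼) = S + (-¼ - S/2) = -¼ + S/2)
g(5*(-5))*995 = (-¼ + (5*(-5))/2)*995 = (-¼ + (½)*(-25))*995 = (-¼ - 25/2)*995 = -51/4*995 = -50745/4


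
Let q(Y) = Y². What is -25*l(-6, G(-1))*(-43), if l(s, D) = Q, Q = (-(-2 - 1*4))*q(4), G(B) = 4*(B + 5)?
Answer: 103200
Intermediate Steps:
G(B) = 20 + 4*B (G(B) = 4*(5 + B) = 20 + 4*B)
Q = 96 (Q = -(-2 - 1*4)*4² = -(-2 - 4)*16 = -1*(-6)*16 = 6*16 = 96)
l(s, D) = 96
-25*l(-6, G(-1))*(-43) = -25*96*(-43) = -2400*(-43) = 103200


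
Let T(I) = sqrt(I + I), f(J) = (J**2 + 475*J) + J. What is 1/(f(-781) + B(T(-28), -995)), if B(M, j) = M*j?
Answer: I/(5*(398*sqrt(14) + 47641*I)) ≈ 4.194e-6 + 1.311e-7*I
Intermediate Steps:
f(J) = J**2 + 476*J
T(I) = sqrt(2)*sqrt(I) (T(I) = sqrt(2*I) = sqrt(2)*sqrt(I))
1/(f(-781) + B(T(-28), -995)) = 1/(-781*(476 - 781) + (sqrt(2)*sqrt(-28))*(-995)) = 1/(-781*(-305) + (sqrt(2)*(2*I*sqrt(7)))*(-995)) = 1/(238205 + (2*I*sqrt(14))*(-995)) = 1/(238205 - 1990*I*sqrt(14))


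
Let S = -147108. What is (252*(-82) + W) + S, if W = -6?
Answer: -167778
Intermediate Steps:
(252*(-82) + W) + S = (252*(-82) - 6) - 147108 = (-20664 - 6) - 147108 = -20670 - 147108 = -167778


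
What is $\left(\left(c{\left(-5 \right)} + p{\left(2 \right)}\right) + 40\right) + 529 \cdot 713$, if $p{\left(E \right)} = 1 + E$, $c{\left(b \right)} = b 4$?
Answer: $377200$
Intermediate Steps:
$c{\left(b \right)} = 4 b$
$\left(\left(c{\left(-5 \right)} + p{\left(2 \right)}\right) + 40\right) + 529 \cdot 713 = \left(\left(4 \left(-5\right) + \left(1 + 2\right)\right) + 40\right) + 529 \cdot 713 = \left(\left(-20 + 3\right) + 40\right) + 377177 = \left(-17 + 40\right) + 377177 = 23 + 377177 = 377200$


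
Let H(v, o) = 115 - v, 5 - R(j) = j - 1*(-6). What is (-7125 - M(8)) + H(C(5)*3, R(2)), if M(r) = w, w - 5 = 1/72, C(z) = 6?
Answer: -506377/72 ≈ -7033.0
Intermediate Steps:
w = 361/72 (w = 5 + 1/72 = 361/72 ≈ 5.0139)
M(r) = 361/72
R(j) = -1 - j (R(j) = 5 - (j - 1*(-6)) = 5 - (j + 6) = 5 - (6 + j) = 5 + (-6 - j) = -1 - j)
(-7125 - M(8)) + H(C(5)*3, R(2)) = (-7125 - 1*361/72) + (115 - 6*3) = (-7125 - 361/72) + (115 - 1*18) = -513361/72 + (115 - 18) = -513361/72 + 97 = -506377/72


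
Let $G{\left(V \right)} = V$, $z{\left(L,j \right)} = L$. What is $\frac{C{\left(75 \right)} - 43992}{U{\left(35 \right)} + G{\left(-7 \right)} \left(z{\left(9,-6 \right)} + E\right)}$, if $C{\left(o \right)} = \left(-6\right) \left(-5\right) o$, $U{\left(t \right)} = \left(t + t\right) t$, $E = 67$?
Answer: $- \frac{20871}{959} \approx -21.763$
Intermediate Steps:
$U{\left(t \right)} = 2 t^{2}$ ($U{\left(t \right)} = 2 t t = 2 t^{2}$)
$C{\left(o \right)} = 30 o$
$\frac{C{\left(75 \right)} - 43992}{U{\left(35 \right)} + G{\left(-7 \right)} \left(z{\left(9,-6 \right)} + E\right)} = \frac{30 \cdot 75 - 43992}{2 \cdot 35^{2} - 7 \left(9 + 67\right)} = \frac{2250 - 43992}{2 \cdot 1225 - 532} = - \frac{41742}{2450 - 532} = - \frac{41742}{1918} = \left(-41742\right) \frac{1}{1918} = - \frac{20871}{959}$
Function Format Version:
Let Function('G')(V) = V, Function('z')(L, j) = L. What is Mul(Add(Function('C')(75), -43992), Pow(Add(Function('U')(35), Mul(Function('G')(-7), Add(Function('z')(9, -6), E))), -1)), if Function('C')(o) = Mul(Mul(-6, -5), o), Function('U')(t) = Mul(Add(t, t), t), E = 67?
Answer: Rational(-20871, 959) ≈ -21.763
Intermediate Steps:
Function('U')(t) = Mul(2, Pow(t, 2)) (Function('U')(t) = Mul(Mul(2, t), t) = Mul(2, Pow(t, 2)))
Function('C')(o) = Mul(30, o)
Mul(Add(Function('C')(75), -43992), Pow(Add(Function('U')(35), Mul(Function('G')(-7), Add(Function('z')(9, -6), E))), -1)) = Mul(Add(Mul(30, 75), -43992), Pow(Add(Mul(2, Pow(35, 2)), Mul(-7, Add(9, 67))), -1)) = Mul(Add(2250, -43992), Pow(Add(Mul(2, 1225), Mul(-7, 76)), -1)) = Mul(-41742, Pow(Add(2450, -532), -1)) = Mul(-41742, Pow(1918, -1)) = Mul(-41742, Rational(1, 1918)) = Rational(-20871, 959)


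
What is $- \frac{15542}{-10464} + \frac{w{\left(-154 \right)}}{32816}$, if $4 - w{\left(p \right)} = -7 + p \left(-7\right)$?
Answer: $\frac{3897353}{2682708} \approx 1.4528$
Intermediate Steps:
$w{\left(p \right)} = 11 + 7 p$ ($w{\left(p \right)} = 4 - \left(-7 + p \left(-7\right)\right) = 4 - \left(-7 - 7 p\right) = 4 + \left(7 + 7 p\right) = 11 + 7 p$)
$- \frac{15542}{-10464} + \frac{w{\left(-154 \right)}}{32816} = - \frac{15542}{-10464} + \frac{11 + 7 \left(-154\right)}{32816} = \left(-15542\right) \left(- \frac{1}{10464}\right) + \left(11 - 1078\right) \frac{1}{32816} = \frac{7771}{5232} - \frac{1067}{32816} = \frac{3897353}{2682708}$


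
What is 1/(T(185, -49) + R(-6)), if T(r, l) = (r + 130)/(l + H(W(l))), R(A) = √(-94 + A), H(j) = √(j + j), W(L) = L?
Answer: (7 - I*√2)/(5*(-9 + 2*√2 + 14*I)) ≈ -0.053826 - 0.076272*I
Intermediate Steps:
H(j) = √2*√j (H(j) = √(2*j) = √2*√j)
T(r, l) = (130 + r)/(l + √2*√l) (T(r, l) = (r + 130)/(l + √2*√l) = (130 + r)/(l + √2*√l))
1/(T(185, -49) + R(-6)) = 1/((130 + 185)/(-49 + √2*√(-49)) + √(-94 - 6)) = 1/(315/(-49 + √2*(7*I)) + √(-100)) = 1/(315/(-49 + 7*I*√2) + 10*I) = 1/(10*I + 315/(-49 + 7*I*√2))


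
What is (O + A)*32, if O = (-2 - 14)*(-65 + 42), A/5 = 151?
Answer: 35936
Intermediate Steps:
A = 755 (A = 5*151 = 755)
O = 368 (O = -16*(-23) = 368)
(O + A)*32 = (368 + 755)*32 = 1123*32 = 35936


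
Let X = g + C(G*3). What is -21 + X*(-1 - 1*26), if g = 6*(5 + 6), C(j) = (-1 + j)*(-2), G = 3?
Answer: -1371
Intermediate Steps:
C(j) = 2 - 2*j
g = 66 (g = 6*11 = 66)
X = 50 (X = 66 + (2 - 6*3) = 66 + (2 - 2*9) = 66 + (2 - 18) = 66 - 16 = 50)
-21 + X*(-1 - 1*26) = -21 + 50*(-1 - 1*26) = -21 + 50*(-1 - 26) = -21 + 50*(-27) = -21 - 1350 = -1371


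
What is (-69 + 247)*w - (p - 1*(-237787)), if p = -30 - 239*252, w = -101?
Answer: -195507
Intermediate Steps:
p = -60258 (p = -30 - 60228 = -60258)
(-69 + 247)*w - (p - 1*(-237787)) = (-69 + 247)*(-101) - (-60258 - 1*(-237787)) = 178*(-101) - (-60258 + 237787) = -17978 - 1*177529 = -17978 - 177529 = -195507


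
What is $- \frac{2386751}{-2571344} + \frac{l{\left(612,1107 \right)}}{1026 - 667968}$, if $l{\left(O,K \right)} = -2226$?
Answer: $\frac{266258049531}{285822885008} \approx 0.93155$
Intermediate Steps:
$- \frac{2386751}{-2571344} + \frac{l{\left(612,1107 \right)}}{1026 - 667968} = - \frac{2386751}{-2571344} - \frac{2226}{1026 - 667968} = \left(-2386751\right) \left(- \frac{1}{2571344}\right) - \frac{2226}{1026 - 667968} = \frac{2386751}{2571344} - \frac{2226}{-666942} = \frac{2386751}{2571344} - - \frac{371}{111157} = \frac{2386751}{2571344} + \frac{371}{111157} = \frac{266258049531}{285822885008}$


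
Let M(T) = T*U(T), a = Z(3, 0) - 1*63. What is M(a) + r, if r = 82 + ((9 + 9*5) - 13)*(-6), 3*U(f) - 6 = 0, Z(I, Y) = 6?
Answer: -278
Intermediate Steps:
U(f) = 2 (U(f) = 2 + (⅓)*0 = 2 + 0 = 2)
a = -57 (a = 6 - 1*63 = 6 - 63 = -57)
M(T) = 2*T (M(T) = T*2 = 2*T)
r = -164 (r = 82 + ((9 + 45) - 13)*(-6) = 82 + (54 - 13)*(-6) = 82 + 41*(-6) = 82 - 246 = -164)
M(a) + r = 2*(-57) - 164 = -114 - 164 = -278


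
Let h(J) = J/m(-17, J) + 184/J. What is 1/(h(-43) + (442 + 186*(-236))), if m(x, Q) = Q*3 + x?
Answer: -6278/272829227 ≈ -2.3011e-5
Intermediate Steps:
m(x, Q) = x + 3*Q (m(x, Q) = 3*Q + x = x + 3*Q)
h(J) = 184/J + J/(-17 + 3*J) (h(J) = J/(-17 + 3*J) + 184/J = 184/J + J/(-17 + 3*J))
1/(h(-43) + (442 + 186*(-236))) = 1/((-3128 + (-43)² + 552*(-43))/((-43)*(-17 + 3*(-43))) + (442 + 186*(-236))) = 1/(-(-3128 + 1849 - 23736)/(43*(-17 - 129)) + (442 - 43896)) = 1/(-1/43*(-25015)/(-146) - 43454) = 1/(-1/43*(-1/146)*(-25015) - 43454) = 1/(-25015/6278 - 43454) = 1/(-272829227/6278) = -6278/272829227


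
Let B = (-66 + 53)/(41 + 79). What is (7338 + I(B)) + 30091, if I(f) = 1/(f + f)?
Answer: 486517/13 ≈ 37424.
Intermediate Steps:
B = -13/120 ≈ -0.10833
I(f) = 1/(2*f)
(7338 + I(B)) + 30091 = (7338 + 1/(2*(-13/120))) + 30091 = (7338 + (½)*(-120/13)) + 30091 = (7338 - 60/13) + 30091 = 95334/13 + 30091 = 486517/13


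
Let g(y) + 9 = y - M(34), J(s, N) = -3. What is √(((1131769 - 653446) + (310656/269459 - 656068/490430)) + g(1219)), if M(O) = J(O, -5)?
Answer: √2093632744037953012976073890/66075388685 ≈ 692.49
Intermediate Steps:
M(O) = -3
g(y) = -6 + y (g(y) = -9 + (y - 1*(-3)) = -9 + (y + 3) = -9 + (3 + y) = -6 + y)
√(((1131769 - 653446) + (310656/269459 - 656068/490430)) + g(1219)) = √(((1131769 - 653446) + (310656/269459 - 656068/490430)) + (-6 + 1219)) = √((478323 + (310656*(1/269459) - 656068*1/490430)) + 1213) = √((478323 + (310656/269459 - 328034/245215)) + 1213) = √((478323 - 12214202566/66075388685) + 1213) = √(31605365927772689/66075388685 + 1213) = √(31685515374247594/66075388685) = √2093632744037953012976073890/66075388685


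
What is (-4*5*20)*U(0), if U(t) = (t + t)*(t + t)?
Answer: 0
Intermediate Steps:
U(t) = 4*t² (U(t) = (2*t)*(2*t) = 4*t²)
(-4*5*20)*U(0) = (-4*5*20)*(4*0²) = (-20*20)*(4*0) = -400*0 = 0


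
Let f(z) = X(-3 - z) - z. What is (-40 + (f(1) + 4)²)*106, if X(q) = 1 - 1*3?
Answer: -4134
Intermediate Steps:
X(q) = -2 (X(q) = 1 - 3 = -2)
f(z) = -2 - z
(-40 + (f(1) + 4)²)*106 = (-40 + ((-2 - 1*1) + 4)²)*106 = (-40 + ((-2 - 1) + 4)²)*106 = (-40 + (-3 + 4)²)*106 = (-40 + 1²)*106 = (-40 + 1)*106 = -39*106 = -4134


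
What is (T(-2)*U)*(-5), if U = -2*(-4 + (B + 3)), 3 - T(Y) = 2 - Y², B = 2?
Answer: 50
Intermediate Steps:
T(Y) = 1 + Y² (T(Y) = 3 - (2 - Y²) = 3 + (-2 + Y²) = 1 + Y²)
U = -2 (U = -2*(-4 + (2 + 3)) = -2*(-4 + 5) = -2*1 = -2)
(T(-2)*U)*(-5) = ((1 + (-2)²)*(-2))*(-5) = ((1 + 4)*(-2))*(-5) = (5*(-2))*(-5) = -10*(-5) = 50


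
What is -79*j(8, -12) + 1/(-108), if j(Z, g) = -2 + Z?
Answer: -51193/108 ≈ -474.01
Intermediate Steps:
-79*j(8, -12) + 1/(-108) = -79*(-2 + 8) + 1/(-108) = -79*6 - 1/108 = -474 - 1/108 = -51193/108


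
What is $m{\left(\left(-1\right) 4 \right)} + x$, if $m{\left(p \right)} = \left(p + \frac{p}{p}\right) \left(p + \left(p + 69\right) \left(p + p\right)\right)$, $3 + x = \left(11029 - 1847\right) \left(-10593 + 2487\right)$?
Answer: $-74427723$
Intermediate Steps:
$x = -74429295$ ($x = -3 + \left(11029 - 1847\right) \left(-10593 + 2487\right) = -3 + 9182 \left(-8106\right) = -3 - 74429292 = -74429295$)
$m{\left(p \right)} = \left(1 + p\right) \left(p + 2 p \left(69 + p\right)\right)$ ($m{\left(p \right)} = \left(p + 1\right) \left(p + \left(69 + p\right) 2 p\right) = \left(1 + p\right) \left(p + 2 p \left(69 + p\right)\right)$)
$m{\left(\left(-1\right) 4 \right)} + x = \left(-1\right) 4 \left(139 + 2 \left(\left(-1\right) 4\right)^{2} + 141 \left(\left(-1\right) 4\right)\right) - 74429295 = - 4 \left(139 + 2 \left(-4\right)^{2} + 141 \left(-4\right)\right) - 74429295 = - 4 \left(139 + 2 \cdot 16 - 564\right) - 74429295 = - 4 \left(139 + 32 - 564\right) - 74429295 = \left(-4\right) \left(-393\right) - 74429295 = 1572 - 74429295 = -74427723$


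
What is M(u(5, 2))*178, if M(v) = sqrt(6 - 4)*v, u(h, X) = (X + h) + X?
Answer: 1602*sqrt(2) ≈ 2265.6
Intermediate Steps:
u(h, X) = h + 2*X
M(v) = v*sqrt(2) (M(v) = sqrt(2)*v = v*sqrt(2))
M(u(5, 2))*178 = ((5 + 2*2)*sqrt(2))*178 = ((5 + 4)*sqrt(2))*178 = (9*sqrt(2))*178 = 1602*sqrt(2)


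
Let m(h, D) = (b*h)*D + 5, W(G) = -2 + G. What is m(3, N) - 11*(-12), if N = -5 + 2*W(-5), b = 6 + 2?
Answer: -319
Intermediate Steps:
b = 8
N = -19 (N = -5 + 2*(-2 - 5) = -5 + 2*(-7) = -5 - 14 = -19)
m(h, D) = 5 + 8*D*h (m(h, D) = (8*h)*D + 5 = 8*D*h + 5 = 5 + 8*D*h)
m(3, N) - 11*(-12) = (5 + 8*(-19)*3) - 11*(-12) = (5 - 456) + 132 = -451 + 132 = -319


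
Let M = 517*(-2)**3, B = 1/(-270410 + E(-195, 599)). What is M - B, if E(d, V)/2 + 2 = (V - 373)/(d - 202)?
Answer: -444019493763/107354810 ≈ -4136.0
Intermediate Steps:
E(d, V) = -4 + 2*(-373 + V)/(-202 + d) (E(d, V) = -4 + 2*((V - 373)/(d - 202)) = -4 + 2*((-373 + V)/(-202 + d)) = -4 + 2*(-373 + V)/(-202 + d))
B = -397/107354810 (B = 1/(-270410 + 2*(31 + 599 - 2*(-195))/(-202 - 195)) = 1/(-270410 + 2*(31 + 599 + 390)/(-397)) = 1/(-270410 + 2*(-1/397)*1020) = 1/(-270410 - 2040/397) = 1/(-107354810/397) = -397/107354810 ≈ -3.6980e-6)
M = -4136 (M = 517*(-8) = -4136)
M - B = -4136 - 1*(-397/107354810) = -4136 + 397/107354810 = -444019493763/107354810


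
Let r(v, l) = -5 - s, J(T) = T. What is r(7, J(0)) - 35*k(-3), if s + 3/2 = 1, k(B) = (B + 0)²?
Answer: -639/2 ≈ -319.50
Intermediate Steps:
k(B) = B²
s = -½ (s = -3/2 + 1 = -½ ≈ -0.50000)
r(v, l) = -9/2 (r(v, l) = -5 - 1*(-½) = -5 + ½ = -9/2)
r(7, J(0)) - 35*k(-3) = -9/2 - 35*(-3)² = -9/2 - 35*9 = -9/2 - 315 = -639/2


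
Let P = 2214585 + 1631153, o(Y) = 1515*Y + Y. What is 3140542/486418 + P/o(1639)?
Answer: 2418504066723/302153619658 ≈ 8.0042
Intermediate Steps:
o(Y) = 1516*Y
P = 3845738
3140542/486418 + P/o(1639) = 3140542/486418 + 3845738/((1516*1639)) = 3140542*(1/486418) + 3845738/2484724 = 1570271/243209 + 3845738*(1/2484724) = 1570271/243209 + 1922869/1242362 = 2418504066723/302153619658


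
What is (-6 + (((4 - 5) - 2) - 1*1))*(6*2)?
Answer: -120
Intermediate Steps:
(-6 + (((4 - 5) - 2) - 1*1))*(6*2) = (-6 + ((-1 - 2) - 1))*12 = (-6 + (-3 - 1))*12 = (-6 - 4)*12 = -10*12 = -120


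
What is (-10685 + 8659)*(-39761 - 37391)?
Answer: 156309952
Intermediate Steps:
(-10685 + 8659)*(-39761 - 37391) = -2026*(-77152) = 156309952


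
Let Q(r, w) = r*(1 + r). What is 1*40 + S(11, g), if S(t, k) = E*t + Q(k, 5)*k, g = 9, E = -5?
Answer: 795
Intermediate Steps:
S(t, k) = -5*t + k**2*(1 + k) (S(t, k) = -5*t + (k*(1 + k))*k = -5*t + k**2*(1 + k))
1*40 + S(11, g) = 1*40 + (-5*11 + 9**2*(1 + 9)) = 40 + (-55 + 81*10) = 40 + (-55 + 810) = 40 + 755 = 795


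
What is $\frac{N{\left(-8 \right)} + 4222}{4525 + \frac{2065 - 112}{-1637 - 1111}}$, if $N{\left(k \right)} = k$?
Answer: $\frac{3860024}{4144249} \approx 0.93142$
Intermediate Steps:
$\frac{N{\left(-8 \right)} + 4222}{4525 + \frac{2065 - 112}{-1637 - 1111}} = \frac{-8 + 4222}{4525 + \frac{2065 - 112}{-1637 - 1111}} = \frac{4214}{4525 + \frac{1953}{-2748}} = \frac{4214}{4525 + 1953 \left(- \frac{1}{2748}\right)} = \frac{4214}{4525 - \frac{651}{916}} = \frac{4214}{\frac{4144249}{916}} = 4214 \cdot \frac{916}{4144249} = \frac{3860024}{4144249}$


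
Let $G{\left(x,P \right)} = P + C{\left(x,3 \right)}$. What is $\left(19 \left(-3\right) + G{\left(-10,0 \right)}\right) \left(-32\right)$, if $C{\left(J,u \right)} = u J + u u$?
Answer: $2496$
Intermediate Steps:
$C{\left(J,u \right)} = u^{2} + J u$ ($C{\left(J,u \right)} = J u + u^{2} = u^{2} + J u$)
$G{\left(x,P \right)} = 9 + P + 3 x$ ($G{\left(x,P \right)} = P + 3 \left(x + 3\right) = P + 3 \left(3 + x\right) = P + \left(9 + 3 x\right) = 9 + P + 3 x$)
$\left(19 \left(-3\right) + G{\left(-10,0 \right)}\right) \left(-32\right) = \left(19 \left(-3\right) + \left(9 + 0 + 3 \left(-10\right)\right)\right) \left(-32\right) = \left(-57 + \left(9 + 0 - 30\right)\right) \left(-32\right) = \left(-57 - 21\right) \left(-32\right) = \left(-78\right) \left(-32\right) = 2496$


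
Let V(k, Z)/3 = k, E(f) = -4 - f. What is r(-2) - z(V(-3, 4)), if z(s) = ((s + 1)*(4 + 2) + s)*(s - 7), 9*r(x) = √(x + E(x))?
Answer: -912 + 2*I/9 ≈ -912.0 + 0.22222*I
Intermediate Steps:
V(k, Z) = 3*k
r(x) = 2*I/9 (r(x) = √(x + (-4 - x))/9 = √(-4)/9 = (2*I)/9 = 2*I/9)
z(s) = (-7 + s)*(6 + 7*s) (z(s) = ((1 + s)*6 + s)*(-7 + s) = ((6 + 6*s) + s)*(-7 + s) = (6 + 7*s)*(-7 + s) = (-7 + s)*(6 + 7*s))
r(-2) - z(V(-3, 4)) = 2*I/9 - (-42 - 129*(-3) + 7*(3*(-3))²) = 2*I/9 - (-42 - 43*(-9) + 7*(-9)²) = 2*I/9 - (-42 + 387 + 7*81) = 2*I/9 - (-42 + 387 + 567) = 2*I/9 - 1*912 = 2*I/9 - 912 = -912 + 2*I/9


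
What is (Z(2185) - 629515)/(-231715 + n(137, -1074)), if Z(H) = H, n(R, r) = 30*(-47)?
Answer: 125466/46625 ≈ 2.6910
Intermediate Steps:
n(R, r) = -1410
(Z(2185) - 629515)/(-231715 + n(137, -1074)) = (2185 - 629515)/(-231715 - 1410) = -627330/(-233125) = -627330*(-1/233125) = 125466/46625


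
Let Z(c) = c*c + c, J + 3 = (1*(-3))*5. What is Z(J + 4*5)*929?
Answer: 5574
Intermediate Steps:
J = -18 (J = -3 + (1*(-3))*5 = -3 - 3*5 = -3 - 15 = -18)
Z(c) = c + c² (Z(c) = c² + c = c + c²)
Z(J + 4*5)*929 = ((-18 + 4*5)*(1 + (-18 + 4*5)))*929 = ((-18 + 20)*(1 + (-18 + 20)))*929 = (2*(1 + 2))*929 = (2*3)*929 = 6*929 = 5574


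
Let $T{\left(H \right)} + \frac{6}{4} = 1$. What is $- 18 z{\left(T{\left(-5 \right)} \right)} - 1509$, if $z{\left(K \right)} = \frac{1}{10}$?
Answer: $- \frac{7554}{5} \approx -1510.8$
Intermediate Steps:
$T{\left(H \right)} = - \frac{1}{2}$ ($T{\left(H \right)} = - \frac{3}{2} + 1 = - \frac{1}{2}$)
$z{\left(K \right)} = \frac{1}{10}$
$- 18 z{\left(T{\left(-5 \right)} \right)} - 1509 = \left(-18\right) \frac{1}{10} - 1509 = - \frac{9}{5} - 1509 = - \frac{7554}{5}$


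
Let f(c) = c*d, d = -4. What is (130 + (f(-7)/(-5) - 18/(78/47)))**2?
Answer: 54479161/4225 ≈ 12894.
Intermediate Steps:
f(c) = -4*c (f(c) = c*(-4) = -4*c)
(130 + (f(-7)/(-5) - 18/(78/47)))**2 = (130 + (-4*(-7)/(-5) - 18/(78/47)))**2 = (130 + (28*(-1/5) - 18/(78*(1/47))))**2 = (130 + (-28/5 - 18/78/47))**2 = (130 + (-28/5 - 18*47/78))**2 = (130 + (-28/5 - 141/13))**2 = (130 - 1069/65)**2 = (7381/65)**2 = 54479161/4225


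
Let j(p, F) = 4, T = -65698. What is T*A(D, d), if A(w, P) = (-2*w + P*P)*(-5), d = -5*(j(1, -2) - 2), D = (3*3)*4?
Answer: 9197720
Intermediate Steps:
D = 36 (D = 9*4 = 36)
d = -10 (d = -5*(4 - 2) = -5*2 = -10)
A(w, P) = -5*P² + 10*w (A(w, P) = (-2*w + P²)*(-5) = (P² - 2*w)*(-5) = -5*P² + 10*w)
T*A(D, d) = -65698*(-5*(-10)² + 10*36) = -65698*(-5*100 + 360) = -65698*(-500 + 360) = -65698*(-140) = 9197720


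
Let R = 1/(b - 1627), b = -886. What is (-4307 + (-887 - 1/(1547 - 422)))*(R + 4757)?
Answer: -1552271314652/62825 ≈ -2.4708e+7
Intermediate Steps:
R = -1/2513 (R = 1/(-886 - 1627) = 1/(-2513) = -1/2513 ≈ -0.00039793)
(-4307 + (-887 - 1/(1547 - 422)))*(R + 4757) = (-4307 + (-887 - 1/(1547 - 422)))*(-1/2513 + 4757) = (-4307 + (-887 - 1/1125))*(11954340/2513) = (-4307 - 997876/1125)*(11954340/2513) = -5843251/1125*11954340/2513 = -1552271314652/62825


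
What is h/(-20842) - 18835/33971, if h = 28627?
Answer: -1365046887/708023582 ≈ -1.9280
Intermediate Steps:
h/(-20842) - 18835/33971 = 28627/(-20842) - 18835/33971 = 28627*(-1/20842) - 18835*1/33971 = -28627/20842 - 18835/33971 = -1365046887/708023582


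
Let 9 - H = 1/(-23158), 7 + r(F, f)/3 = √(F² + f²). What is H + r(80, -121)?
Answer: -277895/23158 + 3*√21041 ≈ 423.17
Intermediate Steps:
r(F, f) = -21 + 3*√(F² + f²)
H = 208423/23158 (H = 9 - 1/(-23158) = 9 - 1*(-1/23158) = 9 + 1/23158 = 208423/23158 ≈ 9.0000)
H + r(80, -121) = 208423/23158 + (-21 + 3*√(80² + (-121)²)) = 208423/23158 + (-21 + 3*√(6400 + 14641)) = 208423/23158 + (-21 + 3*√21041) = -277895/23158 + 3*√21041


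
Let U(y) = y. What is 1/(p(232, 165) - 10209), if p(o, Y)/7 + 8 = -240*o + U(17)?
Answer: -1/399906 ≈ -2.5006e-6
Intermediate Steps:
p(o, Y) = 63 - 1680*o (p(o, Y) = -56 + 7*(-240*o + 17) = -56 + 7*(17 - 240*o) = -56 + (119 - 1680*o) = 63 - 1680*o)
1/(p(232, 165) - 10209) = 1/((63 - 1680*232) - 10209) = 1/((63 - 389760) - 10209) = 1/(-389697 - 10209) = 1/(-399906) = -1/399906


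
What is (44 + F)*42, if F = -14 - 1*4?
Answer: 1092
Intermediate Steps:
F = -18 (F = -14 - 4 = -18)
(44 + F)*42 = (44 - 18)*42 = 26*42 = 1092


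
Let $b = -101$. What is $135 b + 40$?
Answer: $-13595$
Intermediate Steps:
$135 b + 40 = 135 \left(-101\right) + 40 = -13635 + 40 = -13595$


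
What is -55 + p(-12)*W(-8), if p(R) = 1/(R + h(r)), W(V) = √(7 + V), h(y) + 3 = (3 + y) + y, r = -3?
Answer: -55 - I/18 ≈ -55.0 - 0.055556*I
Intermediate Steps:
h(y) = 2*y (h(y) = -3 + ((3 + y) + y) = -3 + (3 + 2*y) = 2*y)
p(R) = 1/(-6 + R) (p(R) = 1/(R + 2*(-3)) = 1/(R - 6) = 1/(-6 + R))
-55 + p(-12)*W(-8) = -55 + √(7 - 8)/(-6 - 12) = -55 + √(-1)/(-18) = -55 - I/18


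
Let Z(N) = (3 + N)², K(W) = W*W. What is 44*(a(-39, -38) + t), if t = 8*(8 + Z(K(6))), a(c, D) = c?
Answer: 536492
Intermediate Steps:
K(W) = W²
t = 12232 (t = 8*(8 + (3 + 6²)²) = 8*(8 + (3 + 36)²) = 8*(8 + 39²) = 8*(8 + 1521) = 8*1529 = 12232)
44*(a(-39, -38) + t) = 44*(-39 + 12232) = 44*12193 = 536492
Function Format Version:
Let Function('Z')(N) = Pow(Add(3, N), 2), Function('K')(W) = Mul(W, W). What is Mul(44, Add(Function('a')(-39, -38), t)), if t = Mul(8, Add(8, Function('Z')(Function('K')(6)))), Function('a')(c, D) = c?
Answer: 536492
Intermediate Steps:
Function('K')(W) = Pow(W, 2)
t = 12232 (t = Mul(8, Add(8, Pow(Add(3, Pow(6, 2)), 2))) = Mul(8, Add(8, Pow(Add(3, 36), 2))) = Mul(8, Add(8, Pow(39, 2))) = Mul(8, Add(8, 1521)) = Mul(8, 1529) = 12232)
Mul(44, Add(Function('a')(-39, -38), t)) = Mul(44, Add(-39, 12232)) = Mul(44, 12193) = 536492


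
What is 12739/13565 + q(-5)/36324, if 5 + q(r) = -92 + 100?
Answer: 154257377/164245020 ≈ 0.93919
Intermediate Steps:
q(r) = 3 (q(r) = -5 + (-92 + 100) = -5 + 8 = 3)
12739/13565 + q(-5)/36324 = 12739/13565 + 3/36324 = 12739*(1/13565) + 3*(1/36324) = 12739/13565 + 1/12108 = 154257377/164245020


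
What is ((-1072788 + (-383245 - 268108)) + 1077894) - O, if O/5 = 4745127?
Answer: -24371882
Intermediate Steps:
O = 23725635 (O = 5*4745127 = 23725635)
((-1072788 + (-383245 - 268108)) + 1077894) - O = ((-1072788 + (-383245 - 268108)) + 1077894) - 1*23725635 = ((-1072788 - 651353) + 1077894) - 23725635 = (-1724141 + 1077894) - 23725635 = -646247 - 23725635 = -24371882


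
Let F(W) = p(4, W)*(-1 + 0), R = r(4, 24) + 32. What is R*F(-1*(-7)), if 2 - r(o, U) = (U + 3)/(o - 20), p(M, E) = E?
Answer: -3997/16 ≈ -249.81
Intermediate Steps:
r(o, U) = 2 - (3 + U)/(-20 + o) (r(o, U) = 2 - (U + 3)/(o - 20) = 2 - (3 + U)/(-20 + o))
R = 571/16 (R = (-43 - 1*24 + 2*4)/(-20 + 4) + 32 = (-43 - 24 + 8)/(-16) + 32 = -1/16*(-59) + 32 = 59/16 + 32 = 571/16 ≈ 35.688)
F(W) = -W (F(W) = W*(-1 + 0) = W*(-1) = -W)
R*F(-1*(-7)) = 571*(-(-1)*(-7))/16 = 571*(-1*7)/16 = (571/16)*(-7) = -3997/16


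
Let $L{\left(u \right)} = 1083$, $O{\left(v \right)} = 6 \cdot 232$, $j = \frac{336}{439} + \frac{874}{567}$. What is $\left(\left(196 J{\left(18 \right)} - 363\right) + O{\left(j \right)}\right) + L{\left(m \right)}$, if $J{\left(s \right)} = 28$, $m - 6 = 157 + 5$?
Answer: $7600$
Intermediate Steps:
$j = \frac{574198}{248913}$ ($j = 336 \cdot \frac{1}{439} + 874 \cdot \frac{1}{567} = \frac{336}{439} + \frac{874}{567} = \frac{574198}{248913} \approx 2.3068$)
$m = 168$ ($m = 6 + \left(157 + 5\right) = 6 + 162 = 168$)
$O{\left(v \right)} = 1392$
$\left(\left(196 J{\left(18 \right)} - 363\right) + O{\left(j \right)}\right) + L{\left(m \right)} = \left(\left(196 \cdot 28 - 363\right) + 1392\right) + 1083 = \left(\left(5488 - 363\right) + 1392\right) + 1083 = \left(5125 + 1392\right) + 1083 = 6517 + 1083 = 7600$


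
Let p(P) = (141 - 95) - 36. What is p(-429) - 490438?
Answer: -490428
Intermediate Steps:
p(P) = 10 (p(P) = 46 - 36 = 10)
p(-429) - 490438 = 10 - 490438 = -490428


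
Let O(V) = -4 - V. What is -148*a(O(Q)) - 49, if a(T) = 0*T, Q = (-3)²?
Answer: -49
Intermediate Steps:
Q = 9
a(T) = 0
-148*a(O(Q)) - 49 = -148*0 - 49 = 0 - 49 = -49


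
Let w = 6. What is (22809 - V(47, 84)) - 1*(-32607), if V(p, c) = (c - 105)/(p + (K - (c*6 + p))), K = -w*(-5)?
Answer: 8755721/158 ≈ 55416.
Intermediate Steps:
K = 30 (K = -1*6*(-5) = -6*(-5) = 30)
V(p, c) = (-105 + c)/(30 - 6*c) (V(p, c) = (c - 105)/(p + (30 - (c*6 + p))) = (-105 + c)/(p + (30 - (6*c + p))) = (-105 + c)/(p + (30 - (p + 6*c))) = (-105 + c)/(p + (30 + (-p - 6*c))) = (-105 + c)/(p + (30 - p - 6*c)) = (-105 + c)/(30 - 6*c))
(22809 - V(47, 84)) - 1*(-32607) = (22809 - (105 - 1*84)/(6*(-5 + 84))) - 1*(-32607) = (22809 - (105 - 84)/(6*79)) + 32607 = (22809 - 21/(6*79)) + 32607 = (22809 - 1*7/158) + 32607 = (22809 - 7/158) + 32607 = 3603815/158 + 32607 = 8755721/158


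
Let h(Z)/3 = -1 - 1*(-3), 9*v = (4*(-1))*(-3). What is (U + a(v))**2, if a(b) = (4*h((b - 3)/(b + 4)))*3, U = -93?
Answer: 441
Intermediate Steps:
v = 4/3 (v = ((4*(-1))*(-3))/9 = (-4*(-3))/9 = (1/9)*12 = 4/3 ≈ 1.3333)
h(Z) = 6 (h(Z) = 3*(-1 - 1*(-3)) = 3*(-1 + 3) = 3*2 = 6)
a(b) = 72 (a(b) = (4*6)*3 = 24*3 = 72)
(U + a(v))**2 = (-93 + 72)**2 = (-21)**2 = 441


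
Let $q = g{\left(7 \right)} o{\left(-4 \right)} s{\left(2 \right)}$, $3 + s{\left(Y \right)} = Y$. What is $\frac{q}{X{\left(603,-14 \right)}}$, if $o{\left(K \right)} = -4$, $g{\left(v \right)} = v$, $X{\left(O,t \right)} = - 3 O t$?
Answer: $\frac{2}{1809} \approx 0.0011056$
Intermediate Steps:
$s{\left(Y \right)} = -3 + Y$
$X{\left(O,t \right)} = - 3 O t$
$q = 28$ ($q = 7 \left(-4\right) \left(-3 + 2\right) = \left(-28\right) \left(-1\right) = 28$)
$\frac{q}{X{\left(603,-14 \right)}} = \frac{28}{\left(-3\right) 603 \left(-14\right)} = \frac{28}{25326} = 28 \cdot \frac{1}{25326} = \frac{2}{1809}$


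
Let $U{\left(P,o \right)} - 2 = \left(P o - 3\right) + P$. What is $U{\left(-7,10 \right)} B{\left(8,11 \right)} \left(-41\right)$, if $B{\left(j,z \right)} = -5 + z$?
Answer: $19188$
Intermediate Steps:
$U{\left(P,o \right)} = -1 + P + P o$ ($U{\left(P,o \right)} = 2 + \left(\left(P o - 3\right) + P\right) = 2 + \left(\left(-3 + P o\right) + P\right) = 2 + \left(-3 + P + P o\right) = -1 + P + P o$)
$U{\left(-7,10 \right)} B{\left(8,11 \right)} \left(-41\right) = \left(-1 - 7 - 70\right) \left(-5 + 11\right) \left(-41\right) = \left(-1 - 7 - 70\right) 6 \left(-41\right) = \left(-78\right) 6 \left(-41\right) = \left(-468\right) \left(-41\right) = 19188$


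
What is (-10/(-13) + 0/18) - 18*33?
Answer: -7712/13 ≈ -593.23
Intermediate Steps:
(-10/(-13) + 0/18) - 18*33 = (-10*(-1/13) + 0*(1/18)) - 594 = (10/13 + 0) - 594 = 10/13 - 594 = -7712/13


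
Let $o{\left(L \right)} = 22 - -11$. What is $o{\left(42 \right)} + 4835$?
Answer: $4868$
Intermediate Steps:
$o{\left(L \right)} = 33$ ($o{\left(L \right)} = 22 + 11 = 33$)
$o{\left(42 \right)} + 4835 = 33 + 4835 = 4868$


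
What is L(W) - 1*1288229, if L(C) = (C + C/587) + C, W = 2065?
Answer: -753764048/587 ≈ -1.2841e+6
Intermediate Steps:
L(C) = 1175*C/587 (L(C) = (C + C*(1/587)) + C = (C + C/587) + C = 588*C/587 + C = 1175*C/587)
L(W) - 1*1288229 = (1175/587)*2065 - 1*1288229 = 2426375/587 - 1288229 = -753764048/587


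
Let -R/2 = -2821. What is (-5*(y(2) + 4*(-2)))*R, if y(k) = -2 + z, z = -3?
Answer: 366730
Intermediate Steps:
y(k) = -5 (y(k) = -2 - 3 = -5)
R = 5642 (R = -2*(-2821) = 5642)
(-5*(y(2) + 4*(-2)))*R = -5*(-5 + 4*(-2))*5642 = -5*(-5 - 8)*5642 = -5*(-13)*5642 = 65*5642 = 366730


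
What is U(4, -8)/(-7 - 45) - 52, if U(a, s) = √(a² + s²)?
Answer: -52 - √5/13 ≈ -52.172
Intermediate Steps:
U(4, -8)/(-7 - 45) - 52 = √(4² + (-8)²)/(-7 - 45) - 52 = √(16 + 64)/(-52) - 52 = -√5/13 - 52 = -52 - √5/13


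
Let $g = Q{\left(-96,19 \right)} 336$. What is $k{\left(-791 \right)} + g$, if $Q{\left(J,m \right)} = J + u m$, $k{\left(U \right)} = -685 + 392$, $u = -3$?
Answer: $-51701$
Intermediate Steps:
$k{\left(U \right)} = -293$
$Q{\left(J,m \right)} = J - 3 m$
$g = -51408$ ($g = \left(-96 - 57\right) 336 = \left(-153\right) 336 = -51408$)
$k{\left(-791 \right)} + g = -293 - 51408 = -51701$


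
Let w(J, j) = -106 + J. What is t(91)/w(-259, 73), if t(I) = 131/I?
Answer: -131/33215 ≈ -0.0039440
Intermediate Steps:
t(91)/w(-259, 73) = (131/91)/(-106 - 259) = (131*(1/91))/(-365) = (131/91)*(-1/365) = -131/33215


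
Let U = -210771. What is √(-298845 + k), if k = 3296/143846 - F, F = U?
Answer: I*√455599455149642/71923 ≈ 296.77*I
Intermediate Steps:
F = -210771
k = 15159284281/71923 (k = 3296/143846 - 1*(-210771) = 3296*(1/143846) + 210771 = 1648/71923 + 210771 = 15159284281/71923 ≈ 2.1077e+5)
√(-298845 + k) = √(-298845 + 15159284281/71923) = √(-6334544654/71923) = I*√455599455149642/71923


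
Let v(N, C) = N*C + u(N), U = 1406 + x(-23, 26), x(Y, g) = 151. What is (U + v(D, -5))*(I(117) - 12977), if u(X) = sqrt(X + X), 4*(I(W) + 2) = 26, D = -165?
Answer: -30900495 - 25945*I*sqrt(330)/2 ≈ -3.09e+7 - 2.3566e+5*I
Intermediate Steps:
I(W) = 9/2 (I(W) = -2 + (1/4)*26 = -2 + 13/2 = 9/2)
u(X) = sqrt(2)*sqrt(X) (u(X) = sqrt(2*X) = sqrt(2)*sqrt(X))
U = 1557 (U = 1406 + 151 = 1557)
v(N, C) = C*N + sqrt(2)*sqrt(N) (v(N, C) = N*C + sqrt(2)*sqrt(N) = C*N + sqrt(2)*sqrt(N))
(U + v(D, -5))*(I(117) - 12977) = (1557 + (-5*(-165) + sqrt(2)*sqrt(-165)))*(9/2 - 12977) = (1557 + (825 + sqrt(2)*(I*sqrt(165))))*(-25945/2) = (1557 + (825 + I*sqrt(330)))*(-25945/2) = (2382 + I*sqrt(330))*(-25945/2) = -30900495 - 25945*I*sqrt(330)/2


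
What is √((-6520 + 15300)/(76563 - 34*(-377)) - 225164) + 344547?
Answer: 344547 + 4*I*√112426632276139/89381 ≈ 3.4455e+5 + 474.51*I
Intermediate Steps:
√((-6520 + 15300)/(76563 - 34*(-377)) - 225164) + 344547 = √(8780/(76563 + 12818) - 225164) + 344547 = √(8780/89381 - 225164) + 344547 = √(-20125374704/89381) + 344547 = 4*I*√112426632276139/89381 + 344547 = 344547 + 4*I*√112426632276139/89381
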